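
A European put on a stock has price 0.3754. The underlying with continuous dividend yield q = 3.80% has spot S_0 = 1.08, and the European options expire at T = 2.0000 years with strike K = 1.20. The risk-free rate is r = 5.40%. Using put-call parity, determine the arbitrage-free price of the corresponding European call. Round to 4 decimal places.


Answer: Call price = 0.2992

Derivation:
Put-call parity: C - P = S_0 * exp(-qT) - K * exp(-rT).
S_0 * exp(-qT) = 1.0800 * 0.92681621 = 1.00096150
K * exp(-rT) = 1.2000 * 0.89762760 = 1.07715312
C = P + S*exp(-qT) - K*exp(-rT)
C = 0.3754 + 1.00096150 - 1.07715312 = 0.2992


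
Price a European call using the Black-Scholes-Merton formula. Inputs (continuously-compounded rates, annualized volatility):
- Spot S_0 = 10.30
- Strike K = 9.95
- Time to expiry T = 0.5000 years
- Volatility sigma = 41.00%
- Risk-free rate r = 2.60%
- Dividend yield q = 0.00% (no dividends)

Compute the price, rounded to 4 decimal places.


Answer: Price = 1.4143

Derivation:
d1 = (ln(S/K) + (r - q + 0.5*sigma^2) * T) / (sigma * sqrt(T)) = 0.30904479
d2 = d1 - sigma * sqrt(T) = 0.01913101
exp(-rT) = 0.98708414; exp(-qT) = 1.00000000
C = S_0 * exp(-qT) * N(d1) - K * exp(-rT) * N(d2)
N(d1) = 0.62135627; N(d2) = 0.50763170
C = 10.3000 * 1.00000000 * 0.62135627 - 9.9500 * 0.98708414 * 0.50763170 = 1.4143


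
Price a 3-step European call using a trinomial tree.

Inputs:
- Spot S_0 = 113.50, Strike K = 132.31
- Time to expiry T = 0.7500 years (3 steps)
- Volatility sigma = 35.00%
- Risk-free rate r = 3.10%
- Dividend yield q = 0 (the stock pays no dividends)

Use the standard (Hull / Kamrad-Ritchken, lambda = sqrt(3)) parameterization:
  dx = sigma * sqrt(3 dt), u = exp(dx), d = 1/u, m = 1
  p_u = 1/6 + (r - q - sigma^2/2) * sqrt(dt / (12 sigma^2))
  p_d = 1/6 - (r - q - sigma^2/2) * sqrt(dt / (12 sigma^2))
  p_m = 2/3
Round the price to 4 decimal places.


dt = T/N = 0.250000; dx = sigma*sqrt(3*dt) = 0.303109
u = exp(dx) = 1.354062; d = 1/u = 0.738519
p_u = 0.154192, p_m = 0.666667, p_d = 0.179142
Discount per step: exp(-r*dt) = 0.992280
Stock lattice S(k, j) with j the centered position index:
  k=0: S(0,+0) = 113.5000
  k=1: S(1,-1) = 83.8219; S(1,+0) = 113.5000; S(1,+1) = 153.6860
  k=2: S(2,-2) = 61.9040; S(2,-1) = 83.8219; S(2,+0) = 113.5000; S(2,+1) = 153.6860; S(2,+2) = 208.1004
  k=3: S(3,-3) = 45.7173; S(3,-2) = 61.9040; S(3,-1) = 83.8219; S(3,+0) = 113.5000; S(3,+1) = 153.6860; S(3,+2) = 208.1004; S(3,+3) = 281.7808
Terminal payoffs V(N, j) = max(S_T - K, 0):
  V(3,-3) = 0.000000; V(3,-2) = 0.000000; V(3,-1) = 0.000000; V(3,+0) = 0.000000; V(3,+1) = 21.376026; V(3,+2) = 75.790393; V(3,+3) = 149.470813
Backward induction: V(k, j) = exp(-r*dt) * [p_u * V(k+1, j+1) + p_m * V(k+1, j) + p_d * V(k+1, j-1)]
  V(2,-2) = exp(-r*dt) * [p_u*0.000000 + p_m*0.000000 + p_d*0.000000] = 0.000000
  V(2,-1) = exp(-r*dt) * [p_u*0.000000 + p_m*0.000000 + p_d*0.000000] = 0.000000
  V(2,+0) = exp(-r*dt) * [p_u*21.376026 + p_m*0.000000 + p_d*0.000000] = 3.270562
  V(2,+1) = exp(-r*dt) * [p_u*75.790393 + p_m*21.376026 + p_d*0.000000] = 25.736705
  V(2,+2) = exp(-r*dt) * [p_u*149.470813 + p_m*75.790393 + p_d*21.376026] = 76.805875
  V(1,-1) = exp(-r*dt) * [p_u*3.270562 + p_m*0.000000 + p_d*0.000000] = 0.500401
  V(1,+0) = exp(-r*dt) * [p_u*25.736705 + p_m*3.270562 + p_d*0.000000] = 6.101294
  V(1,+1) = exp(-r*dt) * [p_u*76.805875 + p_m*25.736705 + p_d*3.270562] = 29.358122
  V(0,+0) = exp(-r*dt) * [p_u*29.358122 + p_m*6.101294 + p_d*0.500401] = 8.616912

Answer: Price = V(0,0) = 8.6169


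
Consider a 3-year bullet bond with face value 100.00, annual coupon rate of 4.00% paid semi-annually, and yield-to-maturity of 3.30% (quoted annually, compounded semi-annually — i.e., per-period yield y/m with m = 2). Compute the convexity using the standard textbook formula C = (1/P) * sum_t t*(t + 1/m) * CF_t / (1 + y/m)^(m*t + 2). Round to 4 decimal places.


Answer: Convexity = 9.5241

Derivation:
Coupon per period c = face * coupon_rate / m = 2.000000
Periods per year m = 2; per-period yield y/m = 0.016500
Number of cashflows N = 6
Cashflows (t years, CF_t, discount factor 1/(1+y/m)^(m*t), PV):
  t = 0.5000: CF_t = 2.000000, DF = 0.983768, PV = 1.967536
  t = 1.0000: CF_t = 2.000000, DF = 0.967799, PV = 1.935598
  t = 1.5000: CF_t = 2.000000, DF = 0.952090, PV = 1.904179
  t = 2.0000: CF_t = 2.000000, DF = 0.936635, PV = 1.873270
  t = 2.5000: CF_t = 2.000000, DF = 0.921432, PV = 1.842863
  t = 3.0000: CF_t = 102.000000, DF = 0.906475, PV = 92.460423
Price P = sum_t PV_t = 101.983869
Convexity numerator sum_t t*(t + 1/m) * CF_t / (1+y/m)^(m*t + 2):
  t = 0.5000: term = 0.952090
  t = 1.0000: term = 2.809906
  t = 1.5000: term = 5.528589
  t = 2.0000: term = 9.064747
  t = 2.5000: term = 13.376410
  t = 3.0000: term = 939.572738
Convexity = (1/P) * sum = 971.304480 / 101.983869 = 9.524099


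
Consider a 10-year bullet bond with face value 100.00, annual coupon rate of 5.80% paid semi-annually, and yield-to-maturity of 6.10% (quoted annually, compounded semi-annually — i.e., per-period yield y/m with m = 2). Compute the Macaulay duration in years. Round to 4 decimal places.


Answer: Macaulay duration = 7.6957 years

Derivation:
Coupon per period c = face * coupon_rate / m = 2.900000
Periods per year m = 2; per-period yield y/m = 0.030500
Number of cashflows N = 20
Cashflows (t years, CF_t, discount factor 1/(1+y/m)^(m*t), PV):
  t = 0.5000: CF_t = 2.900000, DF = 0.970403, PV = 2.814168
  t = 1.0000: CF_t = 2.900000, DF = 0.941681, PV = 2.730876
  t = 1.5000: CF_t = 2.900000, DF = 0.913810, PV = 2.650050
  t = 2.0000: CF_t = 2.900000, DF = 0.886764, PV = 2.571615
  t = 2.5000: CF_t = 2.900000, DF = 0.860518, PV = 2.495503
  t = 3.0000: CF_t = 2.900000, DF = 0.835049, PV = 2.421642
  t = 3.5000: CF_t = 2.900000, DF = 0.810334, PV = 2.349968
  t = 4.0000: CF_t = 2.900000, DF = 0.786350, PV = 2.280416
  t = 4.5000: CF_t = 2.900000, DF = 0.763076, PV = 2.212922
  t = 5.0000: CF_t = 2.900000, DF = 0.740491, PV = 2.147425
  t = 5.5000: CF_t = 2.900000, DF = 0.718575, PV = 2.083867
  t = 6.0000: CF_t = 2.900000, DF = 0.697307, PV = 2.022190
  t = 6.5000: CF_t = 2.900000, DF = 0.676669, PV = 1.962339
  t = 7.0000: CF_t = 2.900000, DF = 0.656641, PV = 1.904259
  t = 7.5000: CF_t = 2.900000, DF = 0.637206, PV = 1.847898
  t = 8.0000: CF_t = 2.900000, DF = 0.618347, PV = 1.793205
  t = 8.5000: CF_t = 2.900000, DF = 0.600045, PV = 1.740131
  t = 9.0000: CF_t = 2.900000, DF = 0.582286, PV = 1.688628
  t = 9.5000: CF_t = 2.900000, DF = 0.565052, PV = 1.638650
  t = 10.0000: CF_t = 102.900000, DF = 0.548328, PV = 56.422906
Price P = sum_t PV_t = 97.778660
Macaulay numerator sum_t t * PV_t:
  t * PV_t at t = 0.5000: 1.407084
  t * PV_t at t = 1.0000: 2.730876
  t * PV_t at t = 1.5000: 3.975074
  t * PV_t at t = 2.0000: 5.143231
  t * PV_t at t = 2.5000: 6.238756
  t * PV_t at t = 3.0000: 7.264927
  t * PV_t at t = 3.5000: 8.224889
  t * PV_t at t = 4.0000: 9.121663
  t * PV_t at t = 4.5000: 9.958147
  t * PV_t at t = 5.0000: 10.737126
  t * PV_t at t = 5.5000: 11.461270
  t * PV_t at t = 6.0000: 12.133142
  t * PV_t at t = 6.5000: 12.755204
  t * PV_t at t = 7.0000: 13.329814
  t * PV_t at t = 7.5000: 13.859237
  t * PV_t at t = 8.0000: 14.345644
  t * PV_t at t = 8.5000: 14.791118
  t * PV_t at t = 9.0000: 15.197655
  t * PV_t at t = 9.5000: 15.567170
  t * PV_t at t = 10.0000: 564.229063
Macaulay duration D = (sum_t t * PV_t) / P = 752.471091 / 97.778660 = 7.695658


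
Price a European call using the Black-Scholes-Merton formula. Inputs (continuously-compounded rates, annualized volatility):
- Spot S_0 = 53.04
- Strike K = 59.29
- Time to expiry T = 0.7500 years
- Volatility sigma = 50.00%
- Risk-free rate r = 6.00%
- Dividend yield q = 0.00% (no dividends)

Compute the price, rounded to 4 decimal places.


d1 = (ln(S/K) + (r - q + 0.5*sigma^2) * T) / (sigma * sqrt(T)) = 0.06317526
d2 = d1 - sigma * sqrt(T) = -0.36983745
exp(-rT) = 0.95599748; exp(-qT) = 1.00000000
C = S_0 * exp(-qT) * N(d1) - K * exp(-rT) * N(d2)
N(d1) = 0.52518653; N(d2) = 0.35575181
C = 53.0400 * 1.00000000 * 0.52518653 - 59.2900 * 0.95599748 * 0.35575181 = 7.6915

Answer: Price = 7.6915


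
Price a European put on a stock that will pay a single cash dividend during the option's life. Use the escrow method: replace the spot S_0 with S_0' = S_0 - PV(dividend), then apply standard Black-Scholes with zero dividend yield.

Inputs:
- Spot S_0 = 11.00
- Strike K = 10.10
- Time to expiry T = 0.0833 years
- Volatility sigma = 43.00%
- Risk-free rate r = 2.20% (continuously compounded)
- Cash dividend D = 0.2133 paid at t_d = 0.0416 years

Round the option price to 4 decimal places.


PV(D) = D * exp(-r * t_d) = 0.2133 * 0.99908522 = 0.21310488
S_0' = S_0 - PV(D) = 11.0000 - 0.21310488 = 10.78689512
d1 = (ln(S_0'/K) + (r + sigma^2/2)*T) / (sigma*sqrt(T)) = 0.60698564
d2 = d1 - sigma*sqrt(T) = 0.48288016
exp(-rT) = 0.99816908
N(-d1) = 0.27193022; N(-d2) = 0.31459041
P = K * exp(-rT) * N(-d2) - S_0' * N(-d1) = 10.1000 * 0.99816908 * 0.31459041 - 10.78689512 * 0.27193022 = 0.2383

Answer: Price = 0.2383


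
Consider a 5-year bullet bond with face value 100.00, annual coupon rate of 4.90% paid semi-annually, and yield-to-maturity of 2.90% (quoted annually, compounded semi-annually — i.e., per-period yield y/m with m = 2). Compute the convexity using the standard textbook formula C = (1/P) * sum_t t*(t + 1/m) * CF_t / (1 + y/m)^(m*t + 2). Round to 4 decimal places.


Coupon per period c = face * coupon_rate / m = 2.450000
Periods per year m = 2; per-period yield y/m = 0.014500
Number of cashflows N = 10
Cashflows (t years, CF_t, discount factor 1/(1+y/m)^(m*t), PV):
  t = 0.5000: CF_t = 2.450000, DF = 0.985707, PV = 2.414983
  t = 1.0000: CF_t = 2.450000, DF = 0.971619, PV = 2.380466
  t = 1.5000: CF_t = 2.450000, DF = 0.957732, PV = 2.346443
  t = 2.0000: CF_t = 2.450000, DF = 0.944043, PV = 2.312905
  t = 2.5000: CF_t = 2.450000, DF = 0.930550, PV = 2.279848
  t = 3.0000: CF_t = 2.450000, DF = 0.917250, PV = 2.247262
  t = 3.5000: CF_t = 2.450000, DF = 0.904140, PV = 2.215143
  t = 4.0000: CF_t = 2.450000, DF = 0.891217, PV = 2.183482
  t = 4.5000: CF_t = 2.450000, DF = 0.878479, PV = 2.152274
  t = 5.0000: CF_t = 102.450000, DF = 0.865923, PV = 88.713854
Price P = sum_t PV_t = 109.246661
Convexity numerator sum_t t*(t + 1/m) * CF_t / (1+y/m)^(m*t + 2):
  t = 0.5000: term = 1.173221
  t = 1.0000: term = 3.469358
  t = 1.5000: term = 6.839543
  t = 2.0000: term = 11.236312
  t = 2.5000: term = 16.613571
  t = 3.0000: term = 22.926564
  t = 3.5000: term = 30.131840
  t = 4.0000: term = 38.187223
  t = 4.5000: term = 47.051778
  t = 5.0000: term = 2370.391276
Convexity = (1/P) * sum = 2548.020686 / 109.246661 = 23.323557

Answer: Convexity = 23.3236


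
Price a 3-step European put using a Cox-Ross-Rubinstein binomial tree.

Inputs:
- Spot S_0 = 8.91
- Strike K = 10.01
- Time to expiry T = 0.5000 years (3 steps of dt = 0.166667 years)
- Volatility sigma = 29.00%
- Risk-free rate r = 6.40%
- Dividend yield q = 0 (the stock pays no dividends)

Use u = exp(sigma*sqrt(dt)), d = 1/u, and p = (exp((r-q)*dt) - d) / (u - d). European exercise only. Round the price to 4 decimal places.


dt = T/N = 0.166667
u = exp(sigma*sqrt(dt)) = 1.125685; d = 1/u = 0.888348
p = (exp((r-q)*dt) - d) / (u - d) = 0.515620
Discount per step: exp(-r*dt) = 0.989390
Stock lattice S(k, i) with i counting down-moves:
  k=0: S(0,0) = 8.9100
  k=1: S(1,0) = 10.0299; S(1,1) = 7.9152
  k=2: S(2,0) = 11.2905; S(2,1) = 8.9100; S(2,2) = 7.0314
  k=3: S(3,0) = 12.7095; S(3,1) = 10.0299; S(3,2) = 7.9152; S(3,3) = 6.2464
Terminal payoffs V(N, i) = max(K - S_T, 0):
  V(3,0) = 0.000000; V(3,1) = 0.000000; V(3,2) = 2.094822; V(3,3) = 3.763644
Backward induction: V(k, i) = exp(-r*dt) * [p * V(k+1, i) + (1-p) * V(k+1, i+1)].
  V(2,0) = exp(-r*dt) * [p*0.000000 + (1-p)*0.000000] = 0.000000
  V(2,1) = exp(-r*dt) * [p*0.000000 + (1-p)*2.094822] = 1.003924
  V(2,2) = exp(-r*dt) * [p*2.094822 + (1-p)*3.763644] = 2.872363
  V(1,0) = exp(-r*dt) * [p*0.000000 + (1-p)*1.003924] = 0.481121
  V(1,1) = exp(-r*dt) * [p*1.003924 + (1-p)*2.872363] = 1.888704
  V(0,0) = exp(-r*dt) * [p*0.481121 + (1-p)*1.888704] = 1.150587

Answer: Price = V(0,0) = 1.1506


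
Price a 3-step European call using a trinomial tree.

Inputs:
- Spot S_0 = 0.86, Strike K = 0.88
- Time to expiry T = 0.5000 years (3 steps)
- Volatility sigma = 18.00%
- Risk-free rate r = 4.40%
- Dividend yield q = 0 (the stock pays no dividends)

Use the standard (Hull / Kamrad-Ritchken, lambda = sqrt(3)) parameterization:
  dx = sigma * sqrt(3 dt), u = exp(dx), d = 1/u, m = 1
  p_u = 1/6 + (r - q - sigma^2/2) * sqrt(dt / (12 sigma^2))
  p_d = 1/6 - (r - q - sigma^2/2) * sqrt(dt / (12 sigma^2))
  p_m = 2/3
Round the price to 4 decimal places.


dt = T/N = 0.166667; dx = sigma*sqrt(3*dt) = 0.127279
u = exp(dx) = 1.135734; d = 1/u = 0.880488
p_u = 0.184868, p_m = 0.666667, p_d = 0.148465
Discount per step: exp(-r*dt) = 0.992693
Stock lattice S(k, j) with j the centered position index:
  k=0: S(0,+0) = 0.8600
  k=1: S(1,-1) = 0.7572; S(1,+0) = 0.8600; S(1,+1) = 0.9767
  k=2: S(2,-2) = 0.6667; S(2,-1) = 0.7572; S(2,+0) = 0.8600; S(2,+1) = 0.9767; S(2,+2) = 1.1093
  k=3: S(3,-3) = 0.5870; S(3,-2) = 0.6667; S(3,-1) = 0.7572; S(3,+0) = 0.8600; S(3,+1) = 0.9767; S(3,+2) = 1.1093; S(3,+3) = 1.2599
Terminal payoffs V(N, j) = max(S_T - K, 0):
  V(3,-3) = 0.000000; V(3,-2) = 0.000000; V(3,-1) = 0.000000; V(3,+0) = 0.000000; V(3,+1) = 0.096731; V(3,+2) = 0.229307; V(3,+3) = 0.379878
Backward induction: V(k, j) = exp(-r*dt) * [p_u * V(k+1, j+1) + p_m * V(k+1, j) + p_d * V(k+1, j-1)]
  V(2,-2) = exp(-r*dt) * [p_u*0.000000 + p_m*0.000000 + p_d*0.000000] = 0.000000
  V(2,-1) = exp(-r*dt) * [p_u*0.000000 + p_m*0.000000 + p_d*0.000000] = 0.000000
  V(2,+0) = exp(-r*dt) * [p_u*0.096731 + p_m*0.000000 + p_d*0.000000] = 0.017752
  V(2,+1) = exp(-r*dt) * [p_u*0.229307 + p_m*0.096731 + p_d*0.000000] = 0.106098
  V(2,+2) = exp(-r*dt) * [p_u*0.379878 + p_m*0.229307 + p_d*0.096731] = 0.235725
  V(1,-1) = exp(-r*dt) * [p_u*0.017752 + p_m*0.000000 + p_d*0.000000] = 0.003258
  V(1,+0) = exp(-r*dt) * [p_u*0.106098 + p_m*0.017752 + p_d*0.000000] = 0.031219
  V(1,+1) = exp(-r*dt) * [p_u*0.235725 + p_m*0.106098 + p_d*0.017752] = 0.116091
  V(0,+0) = exp(-r*dt) * [p_u*0.116091 + p_m*0.031219 + p_d*0.003258] = 0.042445

Answer: Price = V(0,0) = 0.0424


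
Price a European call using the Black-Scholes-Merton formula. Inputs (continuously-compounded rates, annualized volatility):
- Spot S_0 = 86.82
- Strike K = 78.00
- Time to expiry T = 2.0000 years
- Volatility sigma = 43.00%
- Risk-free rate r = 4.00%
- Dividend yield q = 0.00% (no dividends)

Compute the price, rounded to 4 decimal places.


Answer: Price = 27.2420

Derivation:
d1 = (ln(S/K) + (r - q + 0.5*sigma^2) * T) / (sigma * sqrt(T)) = 0.61177593
d2 = d1 - sigma * sqrt(T) = 0.00366410
exp(-rT) = 0.92311635; exp(-qT) = 1.00000000
C = S_0 * exp(-qT) * N(d1) - K * exp(-rT) * N(d2)
N(d1) = 0.72965699; N(d2) = 0.50146176
C = 86.8200 * 1.00000000 * 0.72965699 - 78.0000 * 0.92311635 * 0.50146176 = 27.2420


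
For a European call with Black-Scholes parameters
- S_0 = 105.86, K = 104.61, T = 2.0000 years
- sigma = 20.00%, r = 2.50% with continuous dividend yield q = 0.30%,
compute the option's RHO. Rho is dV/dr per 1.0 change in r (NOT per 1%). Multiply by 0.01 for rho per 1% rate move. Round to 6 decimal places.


d1 = 0.3389810409; d2 = 0.0561383284
phi(d1) = 0.3766674387; exp(-qT) = 0.9940179641; exp(-rT) = 0.9512294245
N(d2) = 0.5223841948
Rho = K*T*exp(-rT)*N(d2) = 104.6100 * 2.0000 * 0.9512294245 * 0.5223841948 = 103.962928

Answer: Rho = 103.962928


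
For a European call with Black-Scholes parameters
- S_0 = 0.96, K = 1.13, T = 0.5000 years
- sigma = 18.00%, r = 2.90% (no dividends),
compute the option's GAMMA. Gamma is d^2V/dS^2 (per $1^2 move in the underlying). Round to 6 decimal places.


Answer: Gamma = 1.776263

Derivation:
d1 = -1.1033979197; d2 = -1.2306771403
phi(d1) = 0.2170381753; exp(-qT) = 1.0000000000; exp(-rT) = 0.9856046187
Gamma = exp(-qT) * phi(d1) / (S * sigma * sqrt(T)) = 1.0000000000 * 0.2170381753 / (0.9600 * 0.1800 * 0.7071067812) = 1.776263


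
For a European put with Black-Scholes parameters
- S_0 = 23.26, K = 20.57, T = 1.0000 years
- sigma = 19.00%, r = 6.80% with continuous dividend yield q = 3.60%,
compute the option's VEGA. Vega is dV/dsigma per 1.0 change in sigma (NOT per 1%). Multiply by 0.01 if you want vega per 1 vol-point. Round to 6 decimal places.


d1 = 0.9102707549; d2 = 0.7202707549
phi(d1) = 0.2636230712; exp(-qT) = 0.9646402935; exp(-rT) = 0.9342604736
Vega = S * exp(-qT) * phi(d1) * sqrt(T) = 23.2600 * 0.9646402935 * 0.2636230712 * 1.0000000000 = 5.915051

Answer: Vega = 5.915051


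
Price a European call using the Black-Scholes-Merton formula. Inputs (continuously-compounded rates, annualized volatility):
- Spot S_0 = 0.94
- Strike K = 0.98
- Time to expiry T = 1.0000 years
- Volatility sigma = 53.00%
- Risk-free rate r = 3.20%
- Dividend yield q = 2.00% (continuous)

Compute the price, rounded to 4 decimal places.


d1 = (ln(S/K) + (r - q + 0.5*sigma^2) * T) / (sigma * sqrt(T)) = 0.20901378
d2 = d1 - sigma * sqrt(T) = -0.32098622
exp(-rT) = 0.96850658; exp(-qT) = 0.98019867
C = S_0 * exp(-qT) * N(d1) - K * exp(-rT) * N(d2)
N(d1) = 0.58278126; N(d2) = 0.37411042
C = 0.9400 * 0.98019867 * 0.58278126 - 0.9800 * 0.96850658 * 0.37411042 = 0.1819

Answer: Price = 0.1819


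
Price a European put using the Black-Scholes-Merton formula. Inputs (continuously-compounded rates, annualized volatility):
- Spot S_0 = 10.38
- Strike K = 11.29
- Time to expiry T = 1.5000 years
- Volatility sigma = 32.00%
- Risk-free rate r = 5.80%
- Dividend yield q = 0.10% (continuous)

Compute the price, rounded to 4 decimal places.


Answer: Price = 1.6015

Derivation:
d1 = (ln(S/K) + (r - q + 0.5*sigma^2) * T) / (sigma * sqrt(T)) = 0.19969337
d2 = d1 - sigma * sqrt(T) = -0.19222498
exp(-rT) = 0.91667710; exp(-qT) = 0.99850112
P = K * exp(-rT) * N(-d2) - S_0 * exp(-qT) * N(-d1)
N(-d1) = 0.42086020; N(-d2) = 0.57621701
P = 11.2900 * 0.91667710 * 0.57621701 - 10.3800 * 0.99850112 * 0.42086020 = 1.6015


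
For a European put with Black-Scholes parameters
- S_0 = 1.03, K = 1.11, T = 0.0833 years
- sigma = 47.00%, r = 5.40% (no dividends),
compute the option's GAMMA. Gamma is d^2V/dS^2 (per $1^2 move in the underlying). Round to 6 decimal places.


d1 = -0.4504419404; d2 = -0.5860921155
phi(d1) = 0.3604552352; exp(-qT) = 1.0000000000; exp(-rT) = 0.9955119017
Gamma = exp(-qT) * phi(d1) / (S * sigma * sqrt(T)) = 1.0000000000 * 0.3604552352 / (1.0300 * 0.4700 * 0.2886173938) = 2.579846

Answer: Gamma = 2.579846


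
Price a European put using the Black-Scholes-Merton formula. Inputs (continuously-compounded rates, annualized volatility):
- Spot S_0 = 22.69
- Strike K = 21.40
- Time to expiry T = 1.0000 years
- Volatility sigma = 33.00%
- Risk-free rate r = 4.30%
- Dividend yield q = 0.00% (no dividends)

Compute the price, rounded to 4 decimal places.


d1 = (ln(S/K) + (r - q + 0.5*sigma^2) * T) / (sigma * sqrt(T)) = 0.47267690
d2 = d1 - sigma * sqrt(T) = 0.14267690
exp(-rT) = 0.95791139; exp(-qT) = 1.00000000
P = K * exp(-rT) * N(-d2) - S_0 * exp(-qT) * N(-d1)
N(-d1) = 0.31822186; N(-d2) = 0.44327268
P = 21.4000 * 0.95791139 * 0.44327268 - 22.6900 * 1.00000000 * 0.31822186 = 1.8663

Answer: Price = 1.8663


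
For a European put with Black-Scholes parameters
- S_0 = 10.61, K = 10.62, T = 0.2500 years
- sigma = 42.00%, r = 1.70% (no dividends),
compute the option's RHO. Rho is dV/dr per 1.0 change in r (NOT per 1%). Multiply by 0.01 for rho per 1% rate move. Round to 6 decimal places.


Answer: Rho = -1.415875

Derivation:
d1 = 0.1207520801; d2 = -0.0892479199
phi(d1) = 0.3960443553; exp(-qT) = 1.0000000000; exp(-rT) = 0.9957590185
N(-d2) = 0.5355575587
Rho = -K*T*exp(-rT)*N(-d2) = -10.6200 * 0.2500 * 0.9957590185 * 0.5355575587 = -1.415875


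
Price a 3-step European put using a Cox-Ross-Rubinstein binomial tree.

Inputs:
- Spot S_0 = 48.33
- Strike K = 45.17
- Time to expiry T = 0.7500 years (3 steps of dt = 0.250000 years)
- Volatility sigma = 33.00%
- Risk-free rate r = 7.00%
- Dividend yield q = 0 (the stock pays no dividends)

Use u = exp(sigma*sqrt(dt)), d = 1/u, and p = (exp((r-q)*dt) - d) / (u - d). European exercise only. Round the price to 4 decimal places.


Answer: Price = V(0,0) = 3.1856

Derivation:
dt = T/N = 0.250000
u = exp(sigma*sqrt(dt)) = 1.179393; d = 1/u = 0.847894
p = (exp((r-q)*dt) - d) / (u - d) = 0.512098
Discount per step: exp(-r*dt) = 0.982652
Stock lattice S(k, i) with i counting down-moves:
  k=0: S(0,0) = 48.3300
  k=1: S(1,0) = 57.0001; S(1,1) = 40.9787
  k=2: S(2,0) = 67.2255; S(2,1) = 48.3300; S(2,2) = 34.7456
  k=3: S(3,0) = 79.2853; S(3,1) = 57.0001; S(3,2) = 40.9787; S(3,3) = 29.4606
Terminal payoffs V(N, i) = max(K - S_T, 0):
  V(3,0) = 0.000000; V(3,1) = 0.000000; V(3,2) = 4.191297; V(3,3) = 15.709438
Backward induction: V(k, i) = exp(-r*dt) * [p * V(k+1, i) + (1-p) * V(k+1, i+1)].
  V(2,0) = exp(-r*dt) * [p*0.000000 + (1-p)*0.000000] = 0.000000
  V(2,1) = exp(-r*dt) * [p*0.000000 + (1-p)*4.191297] = 2.009466
  V(2,2) = exp(-r*dt) * [p*4.191297 + (1-p)*15.709438] = 9.640817
  V(1,0) = exp(-r*dt) * [p*0.000000 + (1-p)*2.009466] = 0.963413
  V(1,1) = exp(-r*dt) * [p*2.009466 + (1-p)*9.640817] = 5.633363
  V(0,0) = exp(-r*dt) * [p*0.963413 + (1-p)*5.633363] = 3.185650


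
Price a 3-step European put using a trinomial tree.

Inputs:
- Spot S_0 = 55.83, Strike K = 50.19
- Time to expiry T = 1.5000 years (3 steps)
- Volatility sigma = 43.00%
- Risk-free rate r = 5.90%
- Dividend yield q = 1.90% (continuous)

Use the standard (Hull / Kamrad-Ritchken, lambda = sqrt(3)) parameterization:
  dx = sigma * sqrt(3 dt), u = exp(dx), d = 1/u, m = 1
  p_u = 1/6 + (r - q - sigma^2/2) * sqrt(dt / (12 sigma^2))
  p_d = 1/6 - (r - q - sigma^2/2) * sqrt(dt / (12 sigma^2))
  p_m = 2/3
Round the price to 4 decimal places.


dt = T/N = 0.500000; dx = sigma*sqrt(3*dt) = 0.526640
u = exp(dx) = 1.693234; d = 1/u = 0.590586
p_u = 0.141768, p_m = 0.666667, p_d = 0.191565
Discount per step: exp(-r*dt) = 0.970931
Stock lattice S(k, j) with j the centered position index:
  k=0: S(0,+0) = 55.8300
  k=1: S(1,-1) = 32.9724; S(1,+0) = 55.8300; S(1,+1) = 94.5333
  k=2: S(2,-2) = 19.4730; S(2,-1) = 32.9724; S(2,+0) = 55.8300; S(2,+1) = 94.5333; S(2,+2) = 160.0669
  k=3: S(3,-3) = 11.5005; S(3,-2) = 19.4730; S(3,-1) = 32.9724; S(3,+0) = 55.8300; S(3,+1) = 94.5333; S(3,+2) = 160.0669; S(3,+3) = 271.0307
Terminal payoffs V(N, j) = max(K - S_T, 0):
  V(3,-3) = 38.689500; V(3,-2) = 30.716963; V(3,-1) = 17.217593; V(3,+0) = 0.000000; V(3,+1) = 0.000000; V(3,+2) = 0.000000; V(3,+3) = 0.000000
Backward induction: V(k, j) = exp(-r*dt) * [p_u * V(k+1, j+1) + p_m * V(k+1, j) + p_d * V(k+1, j-1)]
  V(2,-2) = exp(-r*dt) * [p_u*17.217593 + p_m*30.716963 + p_d*38.689500] = 29.448761
  V(2,-1) = exp(-r*dt) * [p_u*0.000000 + p_m*17.217593 + p_d*30.716963] = 16.857974
  V(2,+0) = exp(-r*dt) * [p_u*0.000000 + p_m*0.000000 + p_d*17.217593] = 3.202411
  V(2,+1) = exp(-r*dt) * [p_u*0.000000 + p_m*0.000000 + p_d*0.000000] = 0.000000
  V(2,+2) = exp(-r*dt) * [p_u*0.000000 + p_m*0.000000 + p_d*0.000000] = 0.000000
  V(1,-1) = exp(-r*dt) * [p_u*3.202411 + p_m*16.857974 + p_d*29.448761] = 16.830119
  V(1,+0) = exp(-r*dt) * [p_u*0.000000 + p_m*3.202411 + p_d*16.857974] = 5.208403
  V(1,+1) = exp(-r*dt) * [p_u*0.000000 + p_m*0.000000 + p_d*3.202411] = 0.595637
  V(0,+0) = exp(-r*dt) * [p_u*0.595637 + p_m*5.208403 + p_d*16.830119] = 6.583663

Answer: Price = V(0,0) = 6.5837


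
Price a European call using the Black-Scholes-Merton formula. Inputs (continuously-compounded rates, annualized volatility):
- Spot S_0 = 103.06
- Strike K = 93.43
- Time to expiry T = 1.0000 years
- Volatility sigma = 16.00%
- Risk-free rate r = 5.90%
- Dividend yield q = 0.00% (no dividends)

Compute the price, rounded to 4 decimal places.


Answer: Price = 16.2948

Derivation:
d1 = (ln(S/K) + (r - q + 0.5*sigma^2) * T) / (sigma * sqrt(T)) = 1.06186781
d2 = d1 - sigma * sqrt(T) = 0.90186781
exp(-rT) = 0.94270677; exp(-qT) = 1.00000000
C = S_0 * exp(-qT) * N(d1) - K * exp(-rT) * N(d2)
N(d1) = 0.85585215; N(d2) = 0.81643645
C = 103.0600 * 1.00000000 * 0.85585215 - 93.4300 * 0.94270677 * 0.81643645 = 16.2948


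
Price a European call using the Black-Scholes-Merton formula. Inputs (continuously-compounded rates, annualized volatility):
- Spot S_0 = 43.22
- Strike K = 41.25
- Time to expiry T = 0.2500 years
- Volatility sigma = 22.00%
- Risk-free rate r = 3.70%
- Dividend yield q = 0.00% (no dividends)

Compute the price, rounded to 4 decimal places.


d1 = (ln(S/K) + (r - q + 0.5*sigma^2) * T) / (sigma * sqrt(T)) = 0.56320217
d2 = d1 - sigma * sqrt(T) = 0.45320217
exp(-rT) = 0.99079265; exp(-qT) = 1.00000000
C = S_0 * exp(-qT) * N(d1) - K * exp(-rT) * N(d2)
N(d1) = 0.71335139; N(d2) = 0.67479841
C = 43.2200 * 1.00000000 * 0.71335139 - 41.2500 * 0.99079265 * 0.67479841 = 3.2519

Answer: Price = 3.2519


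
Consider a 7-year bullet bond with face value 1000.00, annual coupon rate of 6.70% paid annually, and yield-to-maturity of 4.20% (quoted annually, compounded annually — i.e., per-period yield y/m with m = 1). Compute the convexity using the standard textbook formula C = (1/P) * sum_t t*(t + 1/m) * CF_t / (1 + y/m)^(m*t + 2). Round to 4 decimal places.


Coupon per period c = face * coupon_rate / m = 67.000000
Periods per year m = 1; per-period yield y/m = 0.042000
Number of cashflows N = 7
Cashflows (t years, CF_t, discount factor 1/(1+y/m)^(m*t), PV):
  t = 1.0000: CF_t = 67.000000, DF = 0.959693, PV = 64.299424
  t = 2.0000: CF_t = 67.000000, DF = 0.921010, PV = 61.707701
  t = 3.0000: CF_t = 67.000000, DF = 0.883887, PV = 59.220442
  t = 4.0000: CF_t = 67.000000, DF = 0.848260, PV = 56.833438
  t = 5.0000: CF_t = 67.000000, DF = 0.814069, PV = 54.542647
  t = 6.0000: CF_t = 67.000000, DF = 0.781257, PV = 52.344191
  t = 7.0000: CF_t = 1067.000000, DF = 0.749766, PV = 800.000736
Price P = sum_t PV_t = 1148.948578
Convexity numerator sum_t t*(t + 1/m) * CF_t / (1+y/m)^(m*t + 2):
  t = 1.0000: term = 118.440884
  t = 2.0000: term = 341.000627
  t = 3.0000: term = 654.511760
  t = 4.0000: term = 1046.883813
  t = 5.0000: term = 1507.030440
  t = 6.0000: term = 2024.800976
  t = 7.0000: term = 41261.306536
Convexity = (1/P) * sum = 46953.975036 / 1148.948578 = 40.866907

Answer: Convexity = 40.8669


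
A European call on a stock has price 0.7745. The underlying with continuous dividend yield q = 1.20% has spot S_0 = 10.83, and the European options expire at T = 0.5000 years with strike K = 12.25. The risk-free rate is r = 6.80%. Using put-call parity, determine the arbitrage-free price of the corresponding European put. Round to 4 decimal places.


Put-call parity: C - P = S_0 * exp(-qT) - K * exp(-rT).
S_0 * exp(-qT) = 10.8300 * 0.99401796 = 10.76521455
K * exp(-rT) = 12.2500 * 0.96657150 = 11.84050093
P = C - S*exp(-qT) + K*exp(-rT)
P = 0.7745 - 10.76521455 + 11.84050093 = 1.8498

Answer: Put price = 1.8498


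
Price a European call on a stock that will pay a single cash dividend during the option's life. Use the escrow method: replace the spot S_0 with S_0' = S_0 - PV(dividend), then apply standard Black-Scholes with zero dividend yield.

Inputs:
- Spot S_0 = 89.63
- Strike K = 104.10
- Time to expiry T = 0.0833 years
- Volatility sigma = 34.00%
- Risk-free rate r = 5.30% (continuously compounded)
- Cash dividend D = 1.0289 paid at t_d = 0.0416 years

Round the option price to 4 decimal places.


Answer: Price = 0.2196

Derivation:
PV(D) = D * exp(-r * t_d) = 1.0289 * 0.99779763 = 1.02663398
S_0' = S_0 - PV(D) = 89.6300 - 1.02663398 = 88.60336602
d1 = (ln(S_0'/K) + (r + sigma^2/2)*T) / (sigma*sqrt(T)) = -1.54848284
d2 = d1 - sigma*sqrt(T) = -1.64661275
exp(-rT) = 0.99559483
N(d1) = 0.06075305; N(d2) = 0.04981883
C = S_0' * N(d1) - K * exp(-rT) * N(d2) = 88.60336602 * 0.06075305 - 104.1000 * 0.99559483 * 0.04981883 = 0.2196


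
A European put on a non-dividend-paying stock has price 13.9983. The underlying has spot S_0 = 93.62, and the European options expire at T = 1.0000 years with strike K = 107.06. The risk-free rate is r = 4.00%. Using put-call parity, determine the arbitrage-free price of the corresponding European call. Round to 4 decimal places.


Answer: Call price = 4.7562

Derivation:
Put-call parity: C - P = S_0 * exp(-qT) - K * exp(-rT).
S_0 * exp(-qT) = 93.6200 * 1.00000000 = 93.62000000
K * exp(-rT) = 107.0600 * 0.96078944 = 102.86211736
C = P + S*exp(-qT) - K*exp(-rT)
C = 13.9983 + 93.62000000 - 102.86211736 = 4.7562


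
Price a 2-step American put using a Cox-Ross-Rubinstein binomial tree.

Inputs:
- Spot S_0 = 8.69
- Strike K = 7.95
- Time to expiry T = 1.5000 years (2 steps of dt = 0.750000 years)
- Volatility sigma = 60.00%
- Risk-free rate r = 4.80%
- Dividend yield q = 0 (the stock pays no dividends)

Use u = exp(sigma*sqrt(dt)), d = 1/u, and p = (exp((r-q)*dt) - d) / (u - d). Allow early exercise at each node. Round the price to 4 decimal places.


dt = T/N = 0.750000
u = exp(sigma*sqrt(dt)) = 1.681381; d = 1/u = 0.594749
p = (exp((r-q)*dt) - d) / (u - d) = 0.406676
Discount per step: exp(-r*dt) = 0.964640
Stock lattice S(k, i) with i counting down-moves:
  k=0: S(0,0) = 8.6900
  k=1: S(1,0) = 14.6112; S(1,1) = 5.1684
  k=2: S(2,0) = 24.5670; S(2,1) = 8.6900; S(2,2) = 3.0739
Terminal payoffs V(N, i) = max(K - S_T, 0):
  V(2,0) = 0.000000; V(2,1) = 0.000000; V(2,2) = 4.876114
Backward induction: V(k, i) = exp(-r*dt) * [p * V(k+1, i) + (1-p) * V(k+1, i+1)]; then take max(V_cont, immediate exercise) for American.
  V(1,0) = exp(-r*dt) * [p*0.000000 + (1-p)*0.000000] = 0.000000; exercise = 0.000000; V(1,0) = max -> 0.000000
  V(1,1) = exp(-r*dt) * [p*0.000000 + (1-p)*4.876114] = 2.790817; exercise = 2.781628; V(1,1) = max -> 2.790817
  V(0,0) = exp(-r*dt) * [p*0.000000 + (1-p)*2.790817] = 1.597309; exercise = 0.000000; V(0,0) = max -> 1.597309

Answer: Price = V(0,0) = 1.5973


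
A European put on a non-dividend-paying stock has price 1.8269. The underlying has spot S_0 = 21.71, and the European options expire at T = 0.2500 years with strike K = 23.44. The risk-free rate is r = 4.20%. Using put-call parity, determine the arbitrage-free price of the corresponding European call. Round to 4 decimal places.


Answer: Call price = 0.3417

Derivation:
Put-call parity: C - P = S_0 * exp(-qT) - K * exp(-rT).
S_0 * exp(-qT) = 21.7100 * 1.00000000 = 21.71000000
K * exp(-rT) = 23.4400 * 0.98955493 = 23.19516762
C = P + S*exp(-qT) - K*exp(-rT)
C = 1.8269 + 21.71000000 - 23.19516762 = 0.3417


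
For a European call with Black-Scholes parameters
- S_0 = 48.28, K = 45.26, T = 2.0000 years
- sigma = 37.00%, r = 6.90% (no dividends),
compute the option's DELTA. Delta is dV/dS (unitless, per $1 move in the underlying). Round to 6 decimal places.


Answer: Delta = 0.741768

Derivation:
d1 = 0.6488063164; d2 = 0.1255472983
phi(d1) = 0.3232228191; exp(-qT) = 1.0000000000; exp(-rT) = 0.8710986917
N(d1) = 0.7417682129
Delta = exp(-qT) * N(d1) = 1.0000000000 * 0.7417682129 = 0.741768


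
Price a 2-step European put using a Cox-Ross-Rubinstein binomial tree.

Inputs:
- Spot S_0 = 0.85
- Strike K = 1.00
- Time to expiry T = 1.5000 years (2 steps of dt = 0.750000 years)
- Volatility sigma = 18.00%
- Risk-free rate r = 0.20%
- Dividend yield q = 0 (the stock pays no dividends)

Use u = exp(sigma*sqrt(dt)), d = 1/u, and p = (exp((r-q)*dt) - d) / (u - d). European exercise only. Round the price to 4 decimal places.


dt = T/N = 0.750000
u = exp(sigma*sqrt(dt)) = 1.168691; d = 1/u = 0.855658
p = (exp((r-q)*dt) - d) / (u - d) = 0.465903
Discount per step: exp(-r*dt) = 0.998501
Stock lattice S(k, i) with i counting down-moves:
  k=0: S(0,0) = 0.8500
  k=1: S(1,0) = 0.9934; S(1,1) = 0.7273
  k=2: S(2,0) = 1.1610; S(2,1) = 0.8500; S(2,2) = 0.6223
Terminal payoffs V(N, i) = max(K - S_T, 0):
  V(2,0) = 0.000000; V(2,1) = 0.150000; V(2,2) = 0.377672
Backward induction: V(k, i) = exp(-r*dt) * [p * V(k+1, i) + (1-p) * V(k+1, i+1)].
  V(1,0) = exp(-r*dt) * [p*0.000000 + (1-p)*0.150000] = 0.079994
  V(1,1) = exp(-r*dt) * [p*0.150000 + (1-p)*0.377672] = 0.271192
  V(0,0) = exp(-r*dt) * [p*0.079994 + (1-p)*0.271192] = 0.181839

Answer: Price = V(0,0) = 0.1818


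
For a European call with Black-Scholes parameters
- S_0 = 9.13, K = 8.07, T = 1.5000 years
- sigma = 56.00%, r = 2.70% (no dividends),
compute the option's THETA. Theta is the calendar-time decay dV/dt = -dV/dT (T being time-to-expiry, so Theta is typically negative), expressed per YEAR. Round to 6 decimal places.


Answer: Theta = -0.798969

Derivation:
d1 = 0.5819174228; d2 = -0.1039397052
phi(d1) = 0.3368045535; exp(-qT) = 1.0000000000; exp(-rT) = 0.9603091645
Theta = -S*exp(-qT)*phi(d1)*sigma/(2*sqrt(T)) - r*K*exp(-rT)*N(d2) + q*S*exp(-qT)*N(d1)
N(d1) = 0.7196888479; N(d2) = 0.4586085988; sqrt(T) = 1.2247448714
Term 1 = -9.1300 * 1.0000000000 * 0.3368045535 * 0.5600 / (2 * 1.2247448714) = -0.7030094028
Term 2 = -0.0270 * 8.0700 * 0.9603091645 * 0.4586085988 = -0.0959600721
Term 3 = 0 (no dividend yield, q = 0)
Theta = -0.7030094028 + (-0.0959600721) + (0.0000000000) = -0.798969


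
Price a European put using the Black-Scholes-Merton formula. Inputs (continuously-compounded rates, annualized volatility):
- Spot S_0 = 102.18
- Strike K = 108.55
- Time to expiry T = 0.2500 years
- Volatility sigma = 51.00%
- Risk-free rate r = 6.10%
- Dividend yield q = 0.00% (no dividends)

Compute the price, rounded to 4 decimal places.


d1 = (ln(S/K) + (r - q + 0.5*sigma^2) * T) / (sigma * sqrt(T)) = -0.04985268
d2 = d1 - sigma * sqrt(T) = -0.30485268
exp(-rT) = 0.98486569; exp(-qT) = 1.00000000
P = K * exp(-rT) * N(-d2) - S_0 * exp(-qT) * N(-d1)
N(-d1) = 0.51988011; N(-d2) = 0.61976082
P = 108.5500 * 0.98486569 * 0.61976082 - 102.1800 * 1.00000000 * 0.51988011 = 13.1355

Answer: Price = 13.1355


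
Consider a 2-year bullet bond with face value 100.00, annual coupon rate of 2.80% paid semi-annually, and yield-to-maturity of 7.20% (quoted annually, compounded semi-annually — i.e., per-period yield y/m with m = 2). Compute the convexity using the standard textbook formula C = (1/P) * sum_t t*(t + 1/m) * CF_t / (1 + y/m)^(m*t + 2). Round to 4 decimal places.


Coupon per period c = face * coupon_rate / m = 1.400000
Periods per year m = 2; per-period yield y/m = 0.036000
Number of cashflows N = 4
Cashflows (t years, CF_t, discount factor 1/(1+y/m)^(m*t), PV):
  t = 0.5000: CF_t = 1.400000, DF = 0.965251, PV = 1.351351
  t = 1.0000: CF_t = 1.400000, DF = 0.931709, PV = 1.304393
  t = 1.5000: CF_t = 1.400000, DF = 0.899333, PV = 1.259067
  t = 2.0000: CF_t = 101.400000, DF = 0.868082, PV = 88.023561
Price P = sum_t PV_t = 91.938372
Convexity numerator sum_t t*(t + 1/m) * CF_t / (1+y/m)^(m*t + 2):
  t = 0.5000: term = 0.629533
  t = 1.0000: term = 1.822973
  t = 1.5000: term = 3.519253
  t = 2.0000: term = 410.061907
Convexity = (1/P) * sum = 416.033667 / 91.938372 = 4.525136

Answer: Convexity = 4.5251


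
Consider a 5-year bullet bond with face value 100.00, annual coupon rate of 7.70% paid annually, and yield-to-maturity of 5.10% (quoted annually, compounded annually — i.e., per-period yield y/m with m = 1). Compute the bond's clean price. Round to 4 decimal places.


Answer: Price = 111.2256

Derivation:
Coupon per period c = face * coupon_rate / m = 7.700000
Periods per year m = 1; per-period yield y/m = 0.051000
Number of cashflows N = 5
Cashflows (t years, CF_t, discount factor 1/(1+y/m)^(m*t), PV):
  t = 1.0000: CF_t = 7.700000, DF = 0.951475, PV = 7.326356
  t = 2.0000: CF_t = 7.700000, DF = 0.905304, PV = 6.970843
  t = 3.0000: CF_t = 7.700000, DF = 0.861374, PV = 6.632581
  t = 4.0000: CF_t = 7.700000, DF = 0.819576, PV = 6.310734
  t = 5.0000: CF_t = 107.700000, DF = 0.779806, PV = 83.985077
Price P = sum_t PV_t = 111.225590


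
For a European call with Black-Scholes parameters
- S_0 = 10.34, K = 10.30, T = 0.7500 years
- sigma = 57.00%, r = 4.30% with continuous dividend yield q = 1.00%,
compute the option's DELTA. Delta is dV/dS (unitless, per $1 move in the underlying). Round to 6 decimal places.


d1 = 0.3048074636; d2 = -0.1888270166
phi(d1) = 0.3808337586; exp(-qT) = 0.9925280548; exp(-rT) = 0.9682644857
N(d1) = 0.6197436016
Delta = exp(-qT) * N(d1) = 0.9925280548 * 0.6197436016 = 0.615113

Answer: Delta = 0.615113


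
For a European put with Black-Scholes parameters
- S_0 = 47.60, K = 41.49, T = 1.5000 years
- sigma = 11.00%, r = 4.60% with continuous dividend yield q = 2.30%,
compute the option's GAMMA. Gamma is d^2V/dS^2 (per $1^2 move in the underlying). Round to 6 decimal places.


d1 = 1.3431764155; d2 = 1.2084544797
phi(d1) = 0.1618638102; exp(-qT) = 0.9660883397; exp(-rT) = 0.9333266801
Gamma = exp(-qT) * phi(d1) / (S * sigma * sqrt(T)) = 0.9660883397 * 0.1618638102 / (47.6000 * 0.1100 * 1.2247448714) = 0.024385

Answer: Gamma = 0.024385


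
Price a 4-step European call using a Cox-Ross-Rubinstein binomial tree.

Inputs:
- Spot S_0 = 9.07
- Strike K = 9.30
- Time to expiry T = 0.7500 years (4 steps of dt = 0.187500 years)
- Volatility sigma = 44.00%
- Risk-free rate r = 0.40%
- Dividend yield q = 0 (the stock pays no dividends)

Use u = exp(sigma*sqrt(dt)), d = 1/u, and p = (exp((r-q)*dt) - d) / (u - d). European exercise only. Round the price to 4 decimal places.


dt = T/N = 0.187500
u = exp(sigma*sqrt(dt)) = 1.209885; d = 1/u = 0.826525
p = (exp((r-q)*dt) - d) / (u - d) = 0.454469
Discount per step: exp(-r*dt) = 0.999250
Stock lattice S(k, i) with i counting down-moves:
  k=0: S(0,0) = 9.0700
  k=1: S(1,0) = 10.9737; S(1,1) = 7.4966
  k=2: S(2,0) = 13.2769; S(2,1) = 9.0700; S(2,2) = 6.1961
  k=3: S(3,0) = 16.0635; S(3,1) = 10.9737; S(3,2) = 7.4966; S(3,3) = 5.1212
  k=4: S(4,0) = 19.4350; S(4,1) = 13.2769; S(4,2) = 9.0700; S(4,3) = 6.1961; S(4,4) = 4.2328
Terminal payoffs V(N, i) = max(S_T - K, 0):
  V(4,0) = 10.134982; V(4,1) = 3.976870; V(4,2) = 0.000000; V(4,3) = 0.000000; V(4,4) = 0.000000
Backward induction: V(k, i) = exp(-r*dt) * [p * V(k+1, i) + (1-p) * V(k+1, i+1)].
  V(3,0) = exp(-r*dt) * [p*10.134982 + (1-p)*3.976870] = 6.770463
  V(3,1) = exp(-r*dt) * [p*3.976870 + (1-p)*0.000000] = 1.806010
  V(3,2) = exp(-r*dt) * [p*0.000000 + (1-p)*0.000000] = 0.000000
  V(3,3) = exp(-r*dt) * [p*0.000000 + (1-p)*0.000000] = 0.000000
  V(2,0) = exp(-r*dt) * [p*6.770463 + (1-p)*1.806010] = 4.059156
  V(2,1) = exp(-r*dt) * [p*1.806010 + (1-p)*0.000000] = 0.820161
  V(2,2) = exp(-r*dt) * [p*0.000000 + (1-p)*0.000000] = 0.000000
  V(1,0) = exp(-r*dt) * [p*4.059156 + (1-p)*0.820161] = 2.290466
  V(1,1) = exp(-r*dt) * [p*0.820161 + (1-p)*0.000000] = 0.372458
  V(0,0) = exp(-r*dt) * [p*2.290466 + (1-p)*0.372458] = 1.243201

Answer: Price = V(0,0) = 1.2432


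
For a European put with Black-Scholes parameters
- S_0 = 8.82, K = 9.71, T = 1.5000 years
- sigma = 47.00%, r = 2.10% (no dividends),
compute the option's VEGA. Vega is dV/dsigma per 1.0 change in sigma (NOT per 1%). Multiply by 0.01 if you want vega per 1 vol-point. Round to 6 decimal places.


Answer: Vega = 4.243593

Derivation:
d1 = 0.1755304136; d2 = -0.4000996759
phi(d1) = 0.3928434878; exp(-qT) = 1.0000000000; exp(-rT) = 0.9689909565
Vega = S * exp(-qT) * phi(d1) * sqrt(T) = 8.8200 * 1.0000000000 * 0.3928434878 * 1.2247448714 = 4.243593


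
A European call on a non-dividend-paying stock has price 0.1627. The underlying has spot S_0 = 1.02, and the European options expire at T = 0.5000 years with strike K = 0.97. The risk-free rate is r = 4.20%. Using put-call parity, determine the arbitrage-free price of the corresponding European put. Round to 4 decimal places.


Answer: Put price = 0.0925

Derivation:
Put-call parity: C - P = S_0 * exp(-qT) - K * exp(-rT).
S_0 * exp(-qT) = 1.0200 * 1.00000000 = 1.02000000
K * exp(-rT) = 0.9700 * 0.97921896 = 0.94984240
P = C - S*exp(-qT) + K*exp(-rT)
P = 0.1627 - 1.02000000 + 0.94984240 = 0.0925


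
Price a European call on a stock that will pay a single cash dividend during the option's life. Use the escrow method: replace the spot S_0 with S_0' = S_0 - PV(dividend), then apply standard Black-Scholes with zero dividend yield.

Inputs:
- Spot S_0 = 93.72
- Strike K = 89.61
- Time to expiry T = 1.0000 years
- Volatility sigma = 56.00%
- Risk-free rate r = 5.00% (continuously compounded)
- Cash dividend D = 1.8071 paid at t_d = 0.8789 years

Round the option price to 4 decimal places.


PV(D) = D * exp(-r * t_d) = 1.8071 * 0.95700659 = 1.72940661
S_0' = S_0 - PV(D) = 93.7200 - 1.72940661 = 91.99059339
d1 = (ln(S_0'/K) + (r + sigma^2/2)*T) / (sigma*sqrt(T)) = 0.41610608
d2 = d1 - sigma*sqrt(T) = -0.14389392
exp(-rT) = 0.95122942
N(d1) = 0.66133381; N(d2) = 0.44279212
C = S_0' * N(d1) - K * exp(-rT) * N(d2) = 91.99059339 * 0.66133381 - 89.6100 * 0.95122942 * 0.44279212 = 23.0930

Answer: Price = 23.0930
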